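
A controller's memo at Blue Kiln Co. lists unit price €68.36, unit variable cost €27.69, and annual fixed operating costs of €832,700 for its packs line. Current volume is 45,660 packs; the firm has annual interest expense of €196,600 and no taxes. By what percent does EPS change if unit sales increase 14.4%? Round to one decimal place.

At 45,660 units, contribution = 45,660 × €40.67 = €1,856,992.20.
Operating income = contribution − fixed costs = €1,856,992.20 − €832,700 = €1,024,292.20.
After interest of €196,600.00, pre-tax earnings = €827,692.20.
Degree of combined leverage = contribution ÷ (EBIT − I) = €1,856,992.20 ÷ €827,692.20 = 2.2436.
EPS therefore changes by 2.2436 × (+14.4%) = +32.3%.

+32.3%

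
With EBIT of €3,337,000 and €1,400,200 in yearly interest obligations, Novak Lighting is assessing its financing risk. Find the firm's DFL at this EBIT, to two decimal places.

1.72

Annual interest charges come to €1,400,200.00.
DFL = EBIT ÷ (EBIT − I) = €3,337,000 ÷ (€3,337,000 − €1,400,200.00) = €3,337,000 ÷ €1,936,800.00 = 1.7229.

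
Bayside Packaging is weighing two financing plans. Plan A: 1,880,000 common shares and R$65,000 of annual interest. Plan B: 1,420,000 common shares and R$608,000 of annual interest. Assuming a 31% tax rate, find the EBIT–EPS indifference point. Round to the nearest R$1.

Set EPS_A = EPS_B: (EBIT − R$65,000)(1 − 0.31) ÷ 1,880,000 = (EBIT − R$608,000)(1 − 0.31) ÷ 1,420,000.
The (1 − t) factor cancels: (EBIT − 65,000) × 1,420,000 = (EBIT − 608,000) × 1,880,000.
Solving, EBIT = (608,000·1,880,000 − 65,000·1,420,000) / (1,880,000 − 1,420,000) = 1,050,740,000,000 / 460,000 = 2,284,217.39.

R$2,284,217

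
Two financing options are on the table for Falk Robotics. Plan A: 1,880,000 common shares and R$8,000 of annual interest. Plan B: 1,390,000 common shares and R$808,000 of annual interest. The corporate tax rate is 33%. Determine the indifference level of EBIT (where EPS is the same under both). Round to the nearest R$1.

R$3,077,388

At indifference, (EBIT − 8,000)(1 − t)/1,880,000 = (EBIT − 808,000)(1 − t)/1,390,000.
Cancelling (1 − t) and cross-multiplying: 1,390,000·(EBIT − 8,000) = 1,880,000·(EBIT − 808,000).
EBIT × (1,880,000 − 1,390,000) = 808,000 × 1,880,000 − 8,000 × 1,390,000 = 1,507,920,000,000, so EBIT = 1,507,920,000,000 ÷ 490,000 = 3,077,387.76.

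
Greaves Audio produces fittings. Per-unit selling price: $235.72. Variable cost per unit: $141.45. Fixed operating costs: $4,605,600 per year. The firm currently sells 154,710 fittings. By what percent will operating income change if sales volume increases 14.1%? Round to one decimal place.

Contribution at this volume is 154,710 × $94.27 = $14,584,511.70.
Subtracting fixed costs: EBIT = $14,584,511.70 − $4,605,600 = $9,978,911.70.
DOL = contribution ÷ EBIT = $14,584,511.70 ÷ $9,978,911.70 = 1.4615.
%ΔEBIT = DOL × %ΔSales = 1.4615 × +14.1% = +20.6%.

+20.6%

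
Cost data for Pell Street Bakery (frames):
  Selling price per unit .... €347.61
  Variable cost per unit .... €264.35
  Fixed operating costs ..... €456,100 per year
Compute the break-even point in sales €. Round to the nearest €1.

€1,904,215

CM per unit = €347.61 − €264.35 = €83.26; CM ratio = €83.26 / €347.61 = 0.2395.
Break-even sales = FC ÷ CM ratio = €456,100 × €347.61 / €83.26 = €1,904,215.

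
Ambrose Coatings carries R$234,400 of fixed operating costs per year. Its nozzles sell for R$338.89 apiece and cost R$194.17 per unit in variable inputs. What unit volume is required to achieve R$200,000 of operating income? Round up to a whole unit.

Each unit contributes R$338.89 − R$194.17 = R$144.72.
Units = (FC + target) / CM = (R$234,400 + R$200,000) / R$144.72 = 3,001.66, so 3,002 nozzles.

3,002 nozzles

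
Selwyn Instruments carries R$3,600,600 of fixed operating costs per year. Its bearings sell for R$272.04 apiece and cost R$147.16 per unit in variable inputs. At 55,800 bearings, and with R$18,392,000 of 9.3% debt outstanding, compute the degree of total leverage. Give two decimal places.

4.20

Contribution at this volume is 55,800 × R$124.88 = R$6,968,304.00.
Subtracting fixed costs: EBIT = R$6,968,304.00 − R$3,600,600 = R$3,367,704.00. Interest = R$1,710,456.00, so EBIT − I = R$1,657,248.00.
DCL = contribution ÷ (EBIT − I) = R$6,968,304.00 ÷ R$1,657,248.00 = 4.2047.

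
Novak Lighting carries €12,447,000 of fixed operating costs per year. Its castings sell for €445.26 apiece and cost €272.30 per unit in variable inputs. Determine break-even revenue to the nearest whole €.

€32,042,965

Contribution margin per unit = €445.26 − €272.30 = €172.96, a CM ratio of €172.96 ÷ €445.26 = 0.3884.
Break-even revenue = fixed costs × price ÷ CM = €12,447,000 × €445.26 ÷ €172.96 = €32,042,965.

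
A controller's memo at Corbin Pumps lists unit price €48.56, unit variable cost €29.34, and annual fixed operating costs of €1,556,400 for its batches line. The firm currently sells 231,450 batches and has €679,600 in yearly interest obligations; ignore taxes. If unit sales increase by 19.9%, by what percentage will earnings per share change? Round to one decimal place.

Total contribution margin = 231,450 × €19.22 = €4,448,469.00.
Subtracting fixed costs: EBIT = €4,448,469.00 − €1,556,400 = €2,892,069.00.
Interest = €679,600.00, so EBIT − I = €2,212,469.00.
DCL = total CM / (EBIT − I) = €4,448,469.00 / €2,212,469.00 = 2.0106.
EPS therefore changes by 2.0106 × (+19.9%) = +40.0%.

+40.0%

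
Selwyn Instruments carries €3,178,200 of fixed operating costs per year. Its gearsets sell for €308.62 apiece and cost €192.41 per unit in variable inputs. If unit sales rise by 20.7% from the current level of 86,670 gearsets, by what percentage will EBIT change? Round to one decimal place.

At 86,670 units, contribution = 86,670 × €116.21 = €10,071,920.70.
Operating income = contribution − fixed costs = €10,071,920.70 − €3,178,200 = €6,893,720.70.
DOL = contribution ÷ EBIT = €10,071,920.70 ÷ €6,893,720.70 = 1.4610.
%ΔEBIT = DOL × %ΔSales = 1.4610 × +20.7% = +30.2%.

+30.2%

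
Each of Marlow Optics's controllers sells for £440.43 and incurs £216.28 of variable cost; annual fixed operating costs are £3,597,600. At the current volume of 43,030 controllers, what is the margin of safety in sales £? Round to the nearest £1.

£11,882,816

Contribution margin per unit = £440.43 − £216.28 = £224.15. Break-even units = £3,597,600 ÷ £224.15 = 16,049.97; break-even revenue = 16,049.97 × £440.43 = £7,068,886.76.
Current sales = 43,030 × £440.43 = £18,951,702.90.
Margin of safety = £18,951,702.90 − £7,068,886.76 = £11,882,816.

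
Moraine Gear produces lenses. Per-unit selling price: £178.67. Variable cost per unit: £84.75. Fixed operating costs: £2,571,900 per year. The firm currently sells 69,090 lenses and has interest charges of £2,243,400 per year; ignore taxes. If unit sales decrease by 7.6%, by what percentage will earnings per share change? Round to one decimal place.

Contribution at this volume is 69,090 × £93.92 = £6,488,932.80.
Subtracting fixed costs: EBIT = £6,488,932.80 − £2,571,900 = £3,917,032.80.
After interest of £2,243,400.00, pre-tax earnings = £1,673,632.80.
DCL = total CM / (EBIT − I) = £6,488,932.80 / £1,673,632.80 = 3.8772.
EPS therefore changes by 3.8772 × (-7.6%) = -29.5%.

-29.5%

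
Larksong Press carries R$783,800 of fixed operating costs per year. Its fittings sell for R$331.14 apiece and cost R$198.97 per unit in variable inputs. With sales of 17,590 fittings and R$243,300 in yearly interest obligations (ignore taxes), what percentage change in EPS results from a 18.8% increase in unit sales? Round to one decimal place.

Total contribution margin = 17,590 × R$132.17 = R$2,324,870.30.
EBIT = R$2,324,870.30 − R$783,800 = R$1,541,070.30.
Interest = R$243,300.00, so EBIT − I = R$1,297,770.30.
DCL = total CM / (EBIT − I) = R$2,324,870.30 / R$1,297,770.30 = 1.7914.
EPS therefore changes by 1.7914 × (+18.8%) = +33.7%.

+33.7%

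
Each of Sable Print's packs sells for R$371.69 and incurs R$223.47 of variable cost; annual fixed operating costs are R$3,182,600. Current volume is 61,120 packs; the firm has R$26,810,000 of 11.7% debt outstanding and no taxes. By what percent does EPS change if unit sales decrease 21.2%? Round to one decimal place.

Total contribution margin = 61,120 × R$148.22 = R$9,059,206.40.
Operating income = contribution − fixed costs = R$9,059,206.40 − R$3,182,600 = R$5,876,606.40.
Interest = R$3,136,770.00, so EBIT − I = R$2,739,836.40.
DCL = total CM / (EBIT − I) = R$9,059,206.40 / R$2,739,836.40 = 3.3065.
EPS therefore changes by 3.3065 × (-21.2%) = -70.1%.

-70.1%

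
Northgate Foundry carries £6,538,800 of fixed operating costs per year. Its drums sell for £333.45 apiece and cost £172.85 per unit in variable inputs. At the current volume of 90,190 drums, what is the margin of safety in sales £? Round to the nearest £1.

£16,497,499

Each unit contributes £333.45 − £172.85 = £160.60. Break-even units = £6,538,800 ÷ £160.60 = 40,714.82; break-even revenue = 40,714.82 × £333.45 = £13,576,356.54.
Actual sales revenue = 90,190 × £333.45 = £30,073,855.50.
Margin of safety = £30,073,855.50 − £13,576,356.54 = £16,497,499.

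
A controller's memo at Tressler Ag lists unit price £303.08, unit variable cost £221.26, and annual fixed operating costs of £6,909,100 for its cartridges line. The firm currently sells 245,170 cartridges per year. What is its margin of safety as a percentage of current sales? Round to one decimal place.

65.6%

Unit CM = price − variable cost = £303.08 − £221.26 = £81.82. Break-even units = £6,909,100 ÷ £81.82 = 84,442.68; break-even revenue = 84,442.68 × £303.08 = £25,592,887.17.
Current sales = 245,170 × £303.08 = £74,306,123.60.
Margin of safety = (£74,306,123.60 − £25,592,887.17) ÷ £74,306,123.60 = 65.6%.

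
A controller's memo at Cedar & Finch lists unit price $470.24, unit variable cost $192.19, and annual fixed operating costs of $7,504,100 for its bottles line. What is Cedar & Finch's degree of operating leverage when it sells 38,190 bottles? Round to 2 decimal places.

3.41

Contribution at this volume is 38,190 × $278.05 = $10,618,729.50.
EBIT = $10,618,729.50 − $7,504,100 = $3,114,629.50.
Degree of operating leverage = $10,618,729.50 / $3,114,629.50 = 3.4093.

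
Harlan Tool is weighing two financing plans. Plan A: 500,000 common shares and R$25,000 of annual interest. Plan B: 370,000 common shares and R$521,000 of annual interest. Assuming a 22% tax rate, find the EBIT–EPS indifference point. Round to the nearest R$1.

R$1,932,692

Set EPS_A = EPS_B: (EBIT − R$25,000)(1 − 0.22) ÷ 500,000 = (EBIT − R$521,000)(1 − 0.22) ÷ 370,000.
The (1 − t) factor cancels: (EBIT − 25,000) × 370,000 = (EBIT − 521,000) × 500,000.
Solving, EBIT = (521,000·500,000 − 25,000·370,000) / (500,000 − 370,000) = 251,250,000,000 / 130,000 = 1,932,692.31.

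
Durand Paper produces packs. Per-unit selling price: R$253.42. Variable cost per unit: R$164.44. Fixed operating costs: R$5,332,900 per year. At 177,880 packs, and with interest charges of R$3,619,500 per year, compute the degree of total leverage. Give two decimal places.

2.30

At 177,880 units, contribution = 177,880 × R$88.98 = R$15,827,762.40.
EBIT = R$15,827,762.40 − R$5,332,900 = R$10,494,862.40. Interest = R$3,619,500.00, so EBIT − I = R$6,875,362.40.
Degree of total leverage = total CM / (EBIT − interest) = R$15,827,762.40 / R$6,875,362.40 = 2.3021.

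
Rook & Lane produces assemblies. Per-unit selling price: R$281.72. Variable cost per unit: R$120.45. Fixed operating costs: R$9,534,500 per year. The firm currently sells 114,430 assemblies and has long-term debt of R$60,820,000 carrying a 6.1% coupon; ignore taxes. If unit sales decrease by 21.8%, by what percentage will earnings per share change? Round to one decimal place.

-77.2%

Contribution at this volume is 114,430 × R$161.27 = R$18,454,126.10.
Operating income = contribution − fixed costs = R$18,454,126.10 − R$9,534,500 = R$8,919,626.10.
After interest of R$3,710,020.00, pre-tax earnings = R$5,209,606.10.
DCL = total CM / (EBIT − I) = R$18,454,126.10 / R$5,209,606.10 = 3.5423.
%ΔEPS = DCL × %ΔSales = 3.5423 × -21.8% = -77.2%.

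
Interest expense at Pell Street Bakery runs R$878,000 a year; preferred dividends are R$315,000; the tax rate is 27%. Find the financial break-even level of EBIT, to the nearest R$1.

Preferred dividends are paid after tax, so their pre-tax equivalent is R$315,000 ÷ (1 − 0.27) = R$431,506.85.
Financial break-even EBIT = interest + D_p ÷ (1 − t) = R$878,000 + R$431,506.85 = R$1,309,506.85.

R$1,309,507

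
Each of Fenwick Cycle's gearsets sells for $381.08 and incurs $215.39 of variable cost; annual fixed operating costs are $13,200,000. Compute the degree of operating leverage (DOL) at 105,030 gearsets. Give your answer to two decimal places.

4.14

Contribution at this volume is 105,030 × $165.69 = $17,402,420.70.
Subtracting fixed costs: EBIT = $17,402,420.70 − $13,200,000 = $4,202,420.70.
So DOL = total CM / EBIT = $17,402,420.70 / $4,202,420.70 = 4.1410.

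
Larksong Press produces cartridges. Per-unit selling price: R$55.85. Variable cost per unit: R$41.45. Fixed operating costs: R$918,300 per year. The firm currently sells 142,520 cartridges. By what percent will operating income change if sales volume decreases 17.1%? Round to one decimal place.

At 142,520 units, contribution = 142,520 × R$14.40 = R$2,052,288.00.
EBIT = R$2,052,288.00 − R$918,300 = R$1,133,988.00.
DOL = contribution ÷ EBIT = R$2,052,288.00 ÷ R$1,133,988.00 = 1.8098.
Operating income changes by 1.8098 × -17.1% = -30.9%.

-30.9%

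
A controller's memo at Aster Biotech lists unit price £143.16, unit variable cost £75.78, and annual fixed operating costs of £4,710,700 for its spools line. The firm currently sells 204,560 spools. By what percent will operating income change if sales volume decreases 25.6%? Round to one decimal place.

Total contribution margin = 204,560 × £67.38 = £13,783,252.80.
Subtracting fixed costs: EBIT = £13,783,252.80 − £4,710,700 = £9,072,552.80.
So DOL = total CM / EBIT = £13,783,252.80 / £9,072,552.80 = 1.5192.
Operating income changes by 1.5192 × -25.6% = -38.9%.

-38.9%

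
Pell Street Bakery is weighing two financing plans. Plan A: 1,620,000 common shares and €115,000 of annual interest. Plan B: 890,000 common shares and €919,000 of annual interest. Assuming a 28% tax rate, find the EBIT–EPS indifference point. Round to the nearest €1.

€1,899,219

At indifference, (EBIT − 115,000)(1 − t)/1,620,000 = (EBIT − 919,000)(1 − t)/890,000.
Cancelling (1 − t) and cross-multiplying: 890,000·(EBIT − 115,000) = 1,620,000·(EBIT − 919,000).
Solving, EBIT = (919,000·1,620,000 − 115,000·890,000) / (1,620,000 − 890,000) = 1,386,430,000,000 / 730,000 = 1,899,219.18.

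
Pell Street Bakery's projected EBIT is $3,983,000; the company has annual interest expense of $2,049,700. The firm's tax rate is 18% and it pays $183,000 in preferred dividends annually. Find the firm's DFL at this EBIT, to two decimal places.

Interest = $2,049,700.00.
Pre-tax preferred-dividend burden = $183,000 ÷ (1 − 0.18) = $223,170.73.
DFL = EBIT ÷ [EBIT − I − D_p/(1−t)] = $3,983,000 ÷ [$3,983,000 − $2,049,700.00 − $223,170.73] = $3,983,000 ÷ $1,710,129.27 = 2.3291.

2.33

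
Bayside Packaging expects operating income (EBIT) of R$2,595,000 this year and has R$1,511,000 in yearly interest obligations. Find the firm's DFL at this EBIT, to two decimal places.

Interest = R$1,511,000.00.
Degree of financial leverage = EBIT / (EBIT − interest) = R$2,595,000 / R$1,084,000.00 = 2.3939.

2.39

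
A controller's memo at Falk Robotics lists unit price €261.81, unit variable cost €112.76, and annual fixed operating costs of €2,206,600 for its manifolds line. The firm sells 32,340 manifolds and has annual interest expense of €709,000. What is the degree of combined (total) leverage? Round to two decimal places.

Contribution at this volume is 32,340 × €149.05 = €4,820,277.00.
Operating income = contribution − fixed costs = €4,820,277.00 − €2,206,600 = €2,613,677.00. Interest = €709,000.00, so EBIT − I = €1,904,677.00.
DCL = contribution ÷ (EBIT − I) = €4,820,277.00 ÷ €1,904,677.00 = 2.5308.

2.53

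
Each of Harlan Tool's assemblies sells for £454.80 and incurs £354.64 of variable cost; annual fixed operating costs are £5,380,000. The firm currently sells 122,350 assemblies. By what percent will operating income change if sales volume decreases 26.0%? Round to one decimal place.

Contribution at this volume is 122,350 × £100.16 = £12,254,576.00.
EBIT = £12,254,576.00 − £5,380,000 = £6,874,576.00.
Degree of operating leverage = £12,254,576.00 / £6,874,576.00 = 1.7826.
Operating income changes by 1.7826 × -26.0% = -46.3%.

-46.3%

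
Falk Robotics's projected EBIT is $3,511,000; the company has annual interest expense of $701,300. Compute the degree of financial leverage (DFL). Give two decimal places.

Annual interest charges come to $701,300.00.
Degree of financial leverage = EBIT / (EBIT − interest) = $3,511,000 / $2,809,700.00 = 1.2496.

1.25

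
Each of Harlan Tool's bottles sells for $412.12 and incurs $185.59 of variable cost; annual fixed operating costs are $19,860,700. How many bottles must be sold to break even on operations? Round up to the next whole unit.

Unit CM = price − variable cost = $412.12 − $185.59 = $226.53.
Units to break even: $19,860,700 ÷ $226.53 = 87,673.60, rounded up to 87,674.

87,674 bottles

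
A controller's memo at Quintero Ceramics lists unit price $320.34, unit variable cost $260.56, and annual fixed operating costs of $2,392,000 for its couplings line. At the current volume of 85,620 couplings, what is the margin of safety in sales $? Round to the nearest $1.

Each unit contributes $320.34 − $260.56 = $59.78. Break-even units = $2,392,000 ÷ $59.78 = 40,013.38; break-even revenue = 40,013.38 × $320.34 = $12,817,886.92.
Actual sales revenue = 85,620 × $320.34 = $27,427,510.80.
Margin of safety = $27,427,510.80 − $12,817,886.92 = $14,609,624.

$14,609,624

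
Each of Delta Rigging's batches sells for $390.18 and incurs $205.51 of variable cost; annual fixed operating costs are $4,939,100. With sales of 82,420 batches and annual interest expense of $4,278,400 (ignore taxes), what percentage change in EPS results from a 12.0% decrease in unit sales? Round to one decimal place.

-30.4%

At 82,420 units, contribution = 82,420 × $184.67 = $15,220,501.40.
Subtracting fixed costs: EBIT = $15,220,501.40 − $4,939,100 = $10,281,401.40.
Interest = $4,278,400.00, so EBIT − I = $6,003,001.40.
Degree of combined leverage = contribution ÷ (EBIT − I) = $15,220,501.40 ÷ $6,003,001.40 = 2.5355.
%ΔEPS = DCL × %ΔSales = 2.5355 × -12.0% = -30.4%.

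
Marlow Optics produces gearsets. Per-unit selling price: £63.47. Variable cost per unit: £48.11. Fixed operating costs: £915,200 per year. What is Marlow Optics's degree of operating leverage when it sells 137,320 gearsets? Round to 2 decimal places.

At 137,320 units, contribution = 137,320 × £15.36 = £2,109,235.20.
Operating income = contribution − fixed costs = £2,109,235.20 − £915,200 = £1,194,035.20.
DOL = contribution ÷ EBIT = £2,109,235.20 ÷ £1,194,035.20 = 1.7665.

1.77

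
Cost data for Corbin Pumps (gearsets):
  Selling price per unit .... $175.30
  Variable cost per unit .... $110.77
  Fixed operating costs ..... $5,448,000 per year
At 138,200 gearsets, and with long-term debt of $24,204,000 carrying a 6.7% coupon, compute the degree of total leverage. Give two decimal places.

4.82

At 138,200 units, contribution = 138,200 × $64.53 = $8,918,046.00.
Operating income = contribution − fixed costs = $8,918,046.00 − $5,448,000 = $3,470,046.00. Interest = $1,621,668.00, so EBIT − I = $1,848,378.00.
Degree of total leverage = total CM / (EBIT − interest) = $8,918,046.00 / $1,848,378.00 = 4.8248.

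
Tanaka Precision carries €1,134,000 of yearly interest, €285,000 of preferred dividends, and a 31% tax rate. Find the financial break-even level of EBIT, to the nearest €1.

€1,547,043

Grossing the preferred dividend up to pre-tax terms: €285,000 / (1 − 0.31) = €413,043.48.
EPS = 0 when EBIT covers interest plus the pre-tax preferred burden: €1,134,000 + €413,043.48 = €1,547,043.48.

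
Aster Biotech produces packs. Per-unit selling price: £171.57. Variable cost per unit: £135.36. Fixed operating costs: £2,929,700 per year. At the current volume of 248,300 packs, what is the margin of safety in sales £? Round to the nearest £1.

£28,719,344

Contribution margin per unit = £171.57 − £135.36 = £36.21. Break-even units = £2,929,700 ÷ £36.21 = 80,908.59; break-even revenue = 80,908.59 × £171.57 = £13,881,486.58.
Actual sales revenue = 248,300 × £171.57 = £42,600,831.00.
Margin of safety = £42,600,831.00 − £13,881,486.58 = £28,719,344.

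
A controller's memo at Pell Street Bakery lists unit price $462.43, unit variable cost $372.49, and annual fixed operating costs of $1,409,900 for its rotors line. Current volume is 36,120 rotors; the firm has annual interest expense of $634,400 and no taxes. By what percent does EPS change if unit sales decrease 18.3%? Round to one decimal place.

-49.4%

Total contribution margin = 36,120 × $89.94 = $3,248,632.80.
EBIT = $3,248,632.80 − $1,409,900 = $1,838,732.80.
Interest = $634,400.00, so EBIT − I = $1,204,332.80.
DCL = total CM / (EBIT − I) = $3,248,632.80 / $1,204,332.80 = 2.6975.
%ΔEPS = DCL × %ΔSales = 2.6975 × -18.3% = -49.4%.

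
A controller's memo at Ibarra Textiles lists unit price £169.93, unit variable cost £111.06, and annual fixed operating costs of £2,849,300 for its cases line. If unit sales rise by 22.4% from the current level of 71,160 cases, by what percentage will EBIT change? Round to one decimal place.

Total contribution margin = 71,160 × £58.87 = £4,189,189.20.
EBIT = £4,189,189.20 − £2,849,300 = £1,339,889.20.
Degree of operating leverage = £4,189,189.20 / £1,339,889.20 = 3.1265.
%ΔEBIT = DOL × %ΔSales = 3.1265 × +22.4% = +70.0%.

+70.0%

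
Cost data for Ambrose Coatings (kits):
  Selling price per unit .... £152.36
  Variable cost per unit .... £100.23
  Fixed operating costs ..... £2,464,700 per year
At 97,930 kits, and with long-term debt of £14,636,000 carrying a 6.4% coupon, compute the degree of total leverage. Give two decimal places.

3.00

Total contribution margin = 97,930 × £52.13 = £5,105,090.90.
Subtracting fixed costs: EBIT = £5,105,090.90 − £2,464,700 = £2,640,390.90. Interest = £936,704.00, so EBIT − I = £1,703,686.90.
DCL = contribution ÷ (EBIT − I) = £5,105,090.90 ÷ £1,703,686.90 = 2.9965.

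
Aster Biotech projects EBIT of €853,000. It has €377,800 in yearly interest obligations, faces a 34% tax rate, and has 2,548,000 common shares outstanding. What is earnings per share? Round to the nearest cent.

Pre-tax income = €853,000 − €377,800.00 = €475,200.00.
Net income = €475,200.00 × (1 − 0.34) = €313,632.00.
Per share: €313,632.00 / 2,548,000 shares = €0.12.

€0.12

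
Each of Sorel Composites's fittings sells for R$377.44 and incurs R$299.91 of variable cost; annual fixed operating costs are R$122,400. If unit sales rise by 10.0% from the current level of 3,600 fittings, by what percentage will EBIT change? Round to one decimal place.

+17.8%

Contribution at this volume is 3,600 × R$77.53 = R$279,108.00.
EBIT = R$279,108.00 − R$122,400 = R$156,708.00.
So DOL = total CM / EBIT = R$279,108.00 / R$156,708.00 = 1.7811.
%ΔEBIT = DOL × %ΔSales = 1.7811 × +10.0% = +17.8%.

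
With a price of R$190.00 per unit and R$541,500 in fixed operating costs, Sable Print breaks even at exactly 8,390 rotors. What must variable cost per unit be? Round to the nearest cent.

At break-even, FC = Q × (P − VC), so P − VC = R$541,500 ÷ 8,390 = R$64.5411.
Hence VC = price − CM = R$190.00 − R$64.5411 = R$125.46.

R$125.46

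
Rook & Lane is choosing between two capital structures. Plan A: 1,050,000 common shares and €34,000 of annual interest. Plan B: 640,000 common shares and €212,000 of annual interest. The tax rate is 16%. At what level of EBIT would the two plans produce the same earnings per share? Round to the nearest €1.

€489,854

At indifference, (EBIT − 34,000)(1 − t)/1,050,000 = (EBIT − 212,000)(1 − t)/640,000.
The (1 − t) factor cancels: (EBIT − 34,000) × 640,000 = (EBIT − 212,000) × 1,050,000.
EBIT × (1,050,000 − 640,000) = 212,000 × 1,050,000 − 34,000 × 640,000 = 200,840,000,000, so EBIT = 200,840,000,000 ÷ 410,000 = 489,853.66.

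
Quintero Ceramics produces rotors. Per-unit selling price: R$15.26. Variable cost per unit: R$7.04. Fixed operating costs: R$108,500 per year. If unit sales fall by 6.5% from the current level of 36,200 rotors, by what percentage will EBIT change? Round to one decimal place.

-10.2%

Contribution at this volume is 36,200 × R$8.22 = R$297,564.00.
Subtracting fixed costs: EBIT = R$297,564.00 − R$108,500 = R$189,064.00.
So DOL = total CM / EBIT = R$297,564.00 / R$189,064.00 = 1.5739.
Operating income changes by 1.5739 × -6.5% = -10.2%.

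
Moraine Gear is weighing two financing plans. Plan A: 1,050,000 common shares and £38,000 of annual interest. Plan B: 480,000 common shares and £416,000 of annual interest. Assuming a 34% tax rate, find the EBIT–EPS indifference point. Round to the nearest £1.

At indifference, (EBIT − 38,000)(1 − t)/1,050,000 = (EBIT − 416,000)(1 − t)/480,000.
The (1 − t) factor cancels: (EBIT − 38,000) × 480,000 = (EBIT − 416,000) × 1,050,000.
Solving, EBIT = (416,000·1,050,000 − 38,000·480,000) / (1,050,000 − 480,000) = 418,560,000,000 / 570,000 = 734,315.79.

£734,316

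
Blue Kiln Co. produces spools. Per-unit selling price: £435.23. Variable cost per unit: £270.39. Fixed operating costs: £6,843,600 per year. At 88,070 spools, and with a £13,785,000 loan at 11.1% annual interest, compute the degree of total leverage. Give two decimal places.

2.36

Contribution at this volume is 88,070 × £164.84 = £14,517,458.80.
Subtracting fixed costs: EBIT = £14,517,458.80 − £6,843,600 = £7,673,858.80. Interest = £1,530,135.00, so EBIT − I = £6,143,723.80.
Degree of total leverage = total CM / (EBIT − interest) = £14,517,458.80 / £6,143,723.80 = 2.3630.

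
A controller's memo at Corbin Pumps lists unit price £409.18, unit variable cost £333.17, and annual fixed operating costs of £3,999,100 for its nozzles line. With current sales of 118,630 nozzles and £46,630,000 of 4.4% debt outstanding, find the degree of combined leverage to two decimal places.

At 118,630 units, contribution = 118,630 × £76.01 = £9,017,066.30.
Subtracting fixed costs: EBIT = £9,017,066.30 − £3,999,100 = £5,017,966.30. Interest = £2,051,720.00, so EBIT − I = £2,966,246.30.
DCL = contribution ÷ (EBIT − I) = £9,017,066.30 ÷ £2,966,246.30 = 3.0399.

3.04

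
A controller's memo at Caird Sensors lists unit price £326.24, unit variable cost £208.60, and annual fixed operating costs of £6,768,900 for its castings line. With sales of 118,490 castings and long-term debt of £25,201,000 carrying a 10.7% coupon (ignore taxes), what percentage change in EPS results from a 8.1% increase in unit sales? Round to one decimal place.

At 118,490 units, contribution = 118,490 × £117.64 = £13,939,163.60.
EBIT = £13,939,163.60 − £6,768,900 = £7,170,263.60.
Interest = £2,696,507.00, so EBIT − I = £4,473,756.60.
Degree of combined leverage = contribution ÷ (EBIT − I) = £13,939,163.60 ÷ £4,473,756.60 = 3.1158.
EPS therefore changes by 3.1158 × (+8.1%) = +25.2%.

+25.2%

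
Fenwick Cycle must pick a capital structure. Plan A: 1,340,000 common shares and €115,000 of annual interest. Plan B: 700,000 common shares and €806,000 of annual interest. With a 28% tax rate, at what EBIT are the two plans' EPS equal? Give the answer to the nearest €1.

€1,561,781

At indifference, (EBIT − 115,000)(1 − t)/1,340,000 = (EBIT − 806,000)(1 − t)/700,000.
Cancelling (1 − t) and cross-multiplying: 700,000·(EBIT − 115,000) = 1,340,000·(EBIT − 806,000).
EBIT × (1,340,000 − 700,000) = 806,000 × 1,340,000 − 115,000 × 700,000 = 999,540,000,000, so EBIT = 999,540,000,000 ÷ 640,000 = 1,561,781.25.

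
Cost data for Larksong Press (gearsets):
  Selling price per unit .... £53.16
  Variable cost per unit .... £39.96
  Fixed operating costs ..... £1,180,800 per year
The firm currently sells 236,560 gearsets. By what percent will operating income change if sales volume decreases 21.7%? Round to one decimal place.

-34.9%

At 236,560 units, contribution = 236,560 × £13.20 = £3,122,592.00.
Subtracting fixed costs: EBIT = £3,122,592.00 − £1,180,800 = £1,941,792.00.
DOL = contribution ÷ EBIT = £3,122,592.00 ÷ £1,941,792.00 = 1.6081.
So EBIT moves 1.6081 × (-21.7%) = -34.9%.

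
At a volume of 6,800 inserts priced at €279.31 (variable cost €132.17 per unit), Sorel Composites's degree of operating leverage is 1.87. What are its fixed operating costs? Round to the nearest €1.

Contribution at this volume is 6,800 × €147.14 = €1,000,552.00.
DOL = contribution / EBIT, so EBIT = €1,000,552.00 / 1.87 = €535,054.55.
And FC = contribution − EBIT = €1,000,552.00 − €535,054.55 = €465,497.

€465,497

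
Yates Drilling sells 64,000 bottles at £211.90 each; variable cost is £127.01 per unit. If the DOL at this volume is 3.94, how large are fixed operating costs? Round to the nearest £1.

Contribution at this volume is 64,000 × £84.89 = £5,432,960.00.
DOL = contribution / EBIT, so EBIT = £5,432,960.00 / 3.94 = £1,378,923.86.
And FC = contribution − EBIT = £5,432,960.00 − £1,378,923.86 = £4,054,036.

£4,054,036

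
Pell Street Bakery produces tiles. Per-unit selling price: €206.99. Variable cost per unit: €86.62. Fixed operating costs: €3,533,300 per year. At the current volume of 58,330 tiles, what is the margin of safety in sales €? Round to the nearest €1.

€5,997,813

Each unit contributes €206.99 − €86.62 = €120.37. Break-even units = €3,533,300 ÷ €120.37 = 29,353.66; break-even revenue = 29,353.66 × €206.99 = €6,075,913.99.
Actual sales revenue = 58,330 × €206.99 = €12,073,726.70.
Margin of safety = €12,073,726.70 − €6,075,913.99 = €5,997,813.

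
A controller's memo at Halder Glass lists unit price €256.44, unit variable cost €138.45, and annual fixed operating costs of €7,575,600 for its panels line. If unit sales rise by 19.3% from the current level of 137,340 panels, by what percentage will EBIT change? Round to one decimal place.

Contribution at this volume is 137,340 × €117.99 = €16,204,746.60.
Subtracting fixed costs: EBIT = €16,204,746.60 − €7,575,600 = €8,629,146.60.
DOL = contribution ÷ EBIT = €16,204,746.60 ÷ €8,629,146.60 = 1.8779.
So EBIT moves 1.8779 × (+19.3%) = +36.2%.

+36.2%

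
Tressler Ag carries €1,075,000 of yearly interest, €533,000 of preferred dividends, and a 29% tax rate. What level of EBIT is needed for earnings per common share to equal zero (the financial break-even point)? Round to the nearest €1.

€1,825,704

Preferred dividends are paid after tax, so their pre-tax equivalent is €533,000 ÷ (1 − 0.29) = €750,704.23.
EPS = 0 when EBIT covers interest plus the pre-tax preferred burden: €1,075,000 + €750,704.23 = €1,825,704.23.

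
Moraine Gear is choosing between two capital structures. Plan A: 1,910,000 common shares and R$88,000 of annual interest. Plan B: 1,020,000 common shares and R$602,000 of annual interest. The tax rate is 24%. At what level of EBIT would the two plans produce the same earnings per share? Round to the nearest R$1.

At indifference, (EBIT − 88,000)(1 − t)/1,910,000 = (EBIT − 602,000)(1 − t)/1,020,000.
The (1 − t) factor cancels: (EBIT − 88,000) × 1,020,000 = (EBIT − 602,000) × 1,910,000.
Solving, EBIT = (602,000·1,910,000 − 88,000·1,020,000) / (1,910,000 − 1,020,000) = 1,060,060,000,000 / 890,000 = 1,191,078.65.

R$1,191,079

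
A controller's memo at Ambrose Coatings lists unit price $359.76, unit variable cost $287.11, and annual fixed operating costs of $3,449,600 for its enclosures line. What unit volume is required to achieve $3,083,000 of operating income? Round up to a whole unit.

89,919 enclosures

Unit CM = price − variable cost = $359.76 − $287.11 = $72.65.
Required volume = (fixed costs + target profit) ÷ CM = ($3,449,600 + $3,083,000) ÷ $72.65 = 89,918.79, so 89,919 enclosures.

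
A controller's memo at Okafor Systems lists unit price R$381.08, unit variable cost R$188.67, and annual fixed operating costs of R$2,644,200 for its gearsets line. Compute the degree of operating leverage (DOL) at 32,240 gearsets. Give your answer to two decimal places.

At 32,240 units, contribution = 32,240 × R$192.41 = R$6,203,298.40.
Operating income = contribution − fixed costs = R$6,203,298.40 − R$2,644,200 = R$3,559,098.40.
Degree of operating leverage = R$6,203,298.40 / R$3,559,098.40 = 1.7429.

1.74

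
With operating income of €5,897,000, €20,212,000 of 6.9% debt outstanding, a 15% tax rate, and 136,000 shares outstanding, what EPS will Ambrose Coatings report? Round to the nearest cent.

€28.14

Interest = €1,394,628.00, so EBT = €5,897,000 − €1,394,628.00 = €4,502,372.00.
Net income = €4,502,372.00 × (1 − 0.15) = €3,827,016.20.
EPS = €3,827,016.20 ÷ 136,000 = €28.14.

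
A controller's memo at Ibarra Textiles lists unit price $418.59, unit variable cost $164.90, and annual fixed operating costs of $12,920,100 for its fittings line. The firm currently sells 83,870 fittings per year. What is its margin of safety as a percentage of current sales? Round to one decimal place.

39.3%

Unit CM = price − variable cost = $418.59 − $164.90 = $253.69. Break-even units = $12,920,100 ÷ $253.69 = 50,928.69; break-even revenue = 50,928.69 × $418.59 = $21,318,241.39.
Current sales = 83,870 × $418.59 = $35,107,143.30.
Margin of safety = ($35,107,143.30 − $21,318,241.39) ÷ $35,107,143.30 = 39.3%.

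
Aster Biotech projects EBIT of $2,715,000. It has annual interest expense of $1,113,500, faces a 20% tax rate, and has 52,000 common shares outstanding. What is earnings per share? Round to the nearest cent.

Interest = $1,113,500.00, so EBT = $2,715,000 − $1,113,500.00 = $1,601,500.00.
Net income = $1,601,500.00 × (1 − 0.20) = $1,281,200.00.
EPS = $1,281,200.00 ÷ 52,000 = $24.64.

$24.64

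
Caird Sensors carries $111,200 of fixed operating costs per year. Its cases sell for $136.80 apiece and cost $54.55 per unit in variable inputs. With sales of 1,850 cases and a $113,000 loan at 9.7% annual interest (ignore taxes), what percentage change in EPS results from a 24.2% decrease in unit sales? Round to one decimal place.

Total contribution margin = 1,850 × $82.25 = $152,162.50.
Operating income = contribution − fixed costs = $152,162.50 − $111,200 = $40,962.50.
Interest = $10,961.00, so EBIT − I = $30,001.50.
Degree of combined leverage = contribution ÷ (EBIT − I) = $152,162.50 ÷ $30,001.50 = 5.0718.
%ΔEPS = DCL × %ΔSales = 5.0718 × -24.2% = -122.7%.

-122.7%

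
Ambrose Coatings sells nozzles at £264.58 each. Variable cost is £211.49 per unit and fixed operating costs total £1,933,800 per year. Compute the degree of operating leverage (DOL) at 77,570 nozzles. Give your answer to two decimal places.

Contribution at this volume is 77,570 × £53.09 = £4,118,191.30.
EBIT = £4,118,191.30 − £1,933,800 = £2,184,391.30.
So DOL = total CM / EBIT = £4,118,191.30 / £2,184,391.30 = 1.8853.

1.89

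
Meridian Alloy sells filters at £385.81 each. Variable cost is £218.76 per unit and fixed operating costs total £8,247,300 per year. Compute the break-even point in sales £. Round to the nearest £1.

£19,047,536

Contribution margin per unit = £385.81 − £218.76 = £167.05, a CM ratio of £167.05 ÷ £385.81 = 0.4330.
Break-even sales = FC ÷ CM ratio = £8,247,300 × £385.81 / £167.05 = £19,047,536.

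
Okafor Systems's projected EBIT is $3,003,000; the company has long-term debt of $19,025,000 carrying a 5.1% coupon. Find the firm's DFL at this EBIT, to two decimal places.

Annual interest charges come to $970,275.00.
Degree of financial leverage = EBIT / (EBIT − interest) = $3,003,000 / $2,032,725.00 = 1.4773.

1.48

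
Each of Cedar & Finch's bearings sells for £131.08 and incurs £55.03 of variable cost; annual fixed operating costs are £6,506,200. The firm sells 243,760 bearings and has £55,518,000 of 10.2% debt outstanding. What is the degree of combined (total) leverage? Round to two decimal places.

Total contribution margin = 243,760 × £76.05 = £18,537,948.00.
Subtracting fixed costs: EBIT = £18,537,948.00 − £6,506,200 = £12,031,748.00. Interest = £5,662,836.00, so EBIT − I = £6,368,912.00.
Degree of total leverage = total CM / (EBIT − interest) = £18,537,948.00 / £6,368,912.00 = 2.9107.

2.91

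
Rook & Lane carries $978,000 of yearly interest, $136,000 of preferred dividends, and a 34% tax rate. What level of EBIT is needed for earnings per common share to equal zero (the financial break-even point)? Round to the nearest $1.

Grossing the preferred dividend up to pre-tax terms: $136,000 / (1 − 0.34) = $206,060.61.
EPS = 0 when EBIT covers interest plus the pre-tax preferred burden: $978,000 + $206,060.61 = $1,184,060.61.

$1,184,061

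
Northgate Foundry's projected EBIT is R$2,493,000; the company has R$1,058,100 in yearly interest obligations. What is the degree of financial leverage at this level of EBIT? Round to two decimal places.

Interest = R$1,058,100.00.
DFL = EBIT ÷ (EBIT − I) = R$2,493,000 ÷ (R$2,493,000 − R$1,058,100.00) = R$2,493,000 ÷ R$1,434,900.00 = 1.7374.

1.74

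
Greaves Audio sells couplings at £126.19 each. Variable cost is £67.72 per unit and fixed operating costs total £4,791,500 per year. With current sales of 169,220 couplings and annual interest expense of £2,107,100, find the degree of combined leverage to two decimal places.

Contribution at this volume is 169,220 × £58.47 = £9,894,293.40.
Operating income = contribution − fixed costs = £9,894,293.40 − £4,791,500 = £5,102,793.40. Interest = £2,107,100.00, so EBIT − I = £2,995,693.40.
DCL = contribution ÷ (EBIT − I) = £9,894,293.40 ÷ £2,995,693.40 = 3.3028.

3.30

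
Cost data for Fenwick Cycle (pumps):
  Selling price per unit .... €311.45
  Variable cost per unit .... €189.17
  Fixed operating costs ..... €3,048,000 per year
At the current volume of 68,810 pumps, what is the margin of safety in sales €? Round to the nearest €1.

Contribution margin per unit = €311.45 − €189.17 = €122.28. Break-even units = €3,048,000 ÷ €122.28 = 24,926.40; break-even revenue = 24,926.40 × €311.45 = €7,763,326.79.
Actual sales revenue = 68,810 × €311.45 = €21,430,874.50.
Margin of safety = €21,430,874.50 − €7,763,326.79 = €13,667,548.

€13,667,548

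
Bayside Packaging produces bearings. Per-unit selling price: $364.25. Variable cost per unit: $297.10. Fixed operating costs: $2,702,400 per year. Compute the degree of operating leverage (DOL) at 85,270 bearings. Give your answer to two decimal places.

At 85,270 units, contribution = 85,270 × $67.15 = $5,725,880.50.
EBIT = $5,725,880.50 − $2,702,400 = $3,023,480.50.
Degree of operating leverage = $5,725,880.50 / $3,023,480.50 = 1.8938.

1.89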